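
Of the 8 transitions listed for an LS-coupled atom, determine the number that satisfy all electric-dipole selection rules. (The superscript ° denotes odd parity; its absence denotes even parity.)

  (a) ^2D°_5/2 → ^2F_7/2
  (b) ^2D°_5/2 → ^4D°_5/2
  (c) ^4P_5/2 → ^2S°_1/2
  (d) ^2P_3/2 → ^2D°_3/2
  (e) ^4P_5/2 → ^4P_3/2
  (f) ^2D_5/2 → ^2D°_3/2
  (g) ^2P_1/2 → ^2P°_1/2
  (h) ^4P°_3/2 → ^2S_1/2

4

(a) allowed
(b) forbidden (parity, ΔS fail)
(c) forbidden (ΔS, ΔJ fail)
(d) allowed
(e) forbidden (parity fails)
(f) allowed
(g) allowed
(h) forbidden (ΔS fails)
Total allowed: 4 of 8.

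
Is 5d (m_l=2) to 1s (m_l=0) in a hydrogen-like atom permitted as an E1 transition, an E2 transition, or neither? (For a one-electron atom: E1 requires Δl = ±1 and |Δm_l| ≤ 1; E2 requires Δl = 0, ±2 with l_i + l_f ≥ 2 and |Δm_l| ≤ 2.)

E2

Δl = 0 − 2 = -2; l_i + l_f = 2.
Δm_l = -2.
E1 (Δl = ±1, |Δm_l| ≤ 1): not satisfied.
E2 (Δl = 0,±2, l_i+l_f ≥ 2, |Δm_l| ≤ 2): satisfied.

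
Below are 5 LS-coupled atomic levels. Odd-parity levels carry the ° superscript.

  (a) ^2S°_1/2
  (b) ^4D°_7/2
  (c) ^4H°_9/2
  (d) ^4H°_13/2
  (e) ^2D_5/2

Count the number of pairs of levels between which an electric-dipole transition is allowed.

0

(a)–(b): forbidden (parity, ΔS, ΔL, ΔJ).
(a)–(c): forbidden (parity, ΔS, ΔL, ΔJ).
(a)–(d): forbidden (parity, ΔS, ΔL, ΔJ).
(a)–(e): forbidden (ΔL, ΔJ).
(b)–(c): forbidden (parity, ΔL).
(b)–(d): forbidden (parity, ΔL, ΔJ).
(b)–(e): forbidden (ΔS).
(c)–(d): forbidden (parity, ΔJ).
(c)–(e): forbidden (ΔS, ΔL, ΔJ).
(d)–(e): forbidden (ΔS, ΔL, ΔJ).
Allowed pairs: 0 of 10.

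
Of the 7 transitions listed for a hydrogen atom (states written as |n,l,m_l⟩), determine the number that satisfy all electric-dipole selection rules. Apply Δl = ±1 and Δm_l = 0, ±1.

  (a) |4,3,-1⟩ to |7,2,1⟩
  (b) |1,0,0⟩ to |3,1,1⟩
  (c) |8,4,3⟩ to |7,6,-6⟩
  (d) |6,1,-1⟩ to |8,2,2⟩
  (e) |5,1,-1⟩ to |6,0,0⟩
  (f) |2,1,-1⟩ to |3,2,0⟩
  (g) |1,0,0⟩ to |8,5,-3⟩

3

(a) forbidden — Δm_l = +2 (E1 requires Δm_l = 0, ±1)
(b) allowed
(c) forbidden — Δl = +2 (E1 requires Δl = ±1); Δm_l = -9 (E1 requires Δm_l = 0, ±1)
(d) forbidden — Δm_l = +3 (E1 requires Δm_l = 0, ±1)
(e) allowed
(f) allowed
(g) forbidden — Δl = +5 (E1 requires Δl = ±1); Δm_l = -3 (E1 requires Δm_l = 0, ±1)
Total allowed: 3 of 7.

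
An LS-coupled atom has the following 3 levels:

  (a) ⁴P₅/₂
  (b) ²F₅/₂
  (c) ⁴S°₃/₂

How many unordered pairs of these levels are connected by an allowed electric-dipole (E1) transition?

(a)–(b): forbidden (parity, ΔS, ΔL).
(a)–(c): allowed.
(b)–(c): forbidden (ΔS, ΔL).
Allowed pairs: 1 of 3.

1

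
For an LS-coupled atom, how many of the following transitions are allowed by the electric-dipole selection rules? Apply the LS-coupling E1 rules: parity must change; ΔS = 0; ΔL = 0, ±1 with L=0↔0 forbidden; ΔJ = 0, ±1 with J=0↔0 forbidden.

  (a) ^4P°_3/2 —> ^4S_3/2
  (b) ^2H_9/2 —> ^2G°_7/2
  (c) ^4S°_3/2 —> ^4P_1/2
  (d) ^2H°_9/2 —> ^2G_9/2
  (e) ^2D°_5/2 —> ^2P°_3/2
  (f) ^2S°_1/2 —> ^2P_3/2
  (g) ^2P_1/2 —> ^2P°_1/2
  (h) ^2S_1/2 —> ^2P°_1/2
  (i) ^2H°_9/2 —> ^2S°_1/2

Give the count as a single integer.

7

(a) allowed
(b) allowed
(c) allowed
(d) allowed
(e) forbidden (parity fails)
(f) allowed
(g) allowed
(h) allowed
(i) forbidden (parity, ΔL, ΔJ fail)
Total allowed: 7 of 9.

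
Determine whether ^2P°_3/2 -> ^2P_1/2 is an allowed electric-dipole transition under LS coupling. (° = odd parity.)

allowed

Parity must change: odd → even — satisfied.
ΔS = 0: S: 1/2 → 1/2 — satisfied.
ΔL = 0, ±1 (not L=0↔0): L: 1 → 1, ΔL = +0 — satisfied.
ΔJ = 0, ±1 (not J=0↔0): J: 3/2 → 1/2, ΔJ = -1 — satisfied.
All four E1 rules are satisfied.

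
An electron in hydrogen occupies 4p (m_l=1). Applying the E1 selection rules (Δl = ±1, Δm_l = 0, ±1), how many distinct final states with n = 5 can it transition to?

4

E1 requires Δl = ±1, so l_f ∈ {0, 2}; with 0 ≤ l_f ≤ n_f−1 = 4, the allowed l_f values are {0, 2}.
For l_f = 0: m_f ∈ {m_i−1, m_i, m_i+1} ∩ [−0, 0] = {0} → 1 state.
For l_f = 2: m_f ∈ {m_i−1, m_i, m_i+1} ∩ [−2, 2] = {0, 1, 2} → 3 states.
Total: 4.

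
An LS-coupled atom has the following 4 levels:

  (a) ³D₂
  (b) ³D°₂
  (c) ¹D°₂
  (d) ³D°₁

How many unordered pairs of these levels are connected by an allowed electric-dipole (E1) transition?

(a)–(b): allowed.
(a)–(c): forbidden (ΔS).
(a)–(d): allowed.
(b)–(c): forbidden (parity, ΔS).
(b)–(d): forbidden (parity).
(c)–(d): forbidden (parity, ΔS).
Allowed pairs: 2 of 6.

2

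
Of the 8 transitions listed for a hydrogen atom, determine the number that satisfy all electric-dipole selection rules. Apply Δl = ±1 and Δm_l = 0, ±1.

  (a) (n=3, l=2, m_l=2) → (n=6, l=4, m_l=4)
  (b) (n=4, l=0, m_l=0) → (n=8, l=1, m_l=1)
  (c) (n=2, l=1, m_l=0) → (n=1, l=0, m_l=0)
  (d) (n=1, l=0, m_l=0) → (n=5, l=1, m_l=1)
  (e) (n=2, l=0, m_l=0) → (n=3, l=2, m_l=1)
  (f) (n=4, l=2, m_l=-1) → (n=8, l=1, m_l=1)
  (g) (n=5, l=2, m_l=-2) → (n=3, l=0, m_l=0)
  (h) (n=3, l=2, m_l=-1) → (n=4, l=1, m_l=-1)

(a) forbidden — Δl = +2 (E1 requires Δl = ±1); Δm_l = +2 (E1 requires Δm_l = 0, ±1)
(b) allowed
(c) allowed
(d) allowed
(e) forbidden — Δl = +2 (E1 requires Δl = ±1)
(f) forbidden — Δm_l = +2 (E1 requires Δm_l = 0, ±1)
(g) forbidden — Δl = -2 (E1 requires Δl = ±1); Δm_l = +2 (E1 requires Δm_l = 0, ±1)
(h) allowed
Total allowed: 4 of 8.

4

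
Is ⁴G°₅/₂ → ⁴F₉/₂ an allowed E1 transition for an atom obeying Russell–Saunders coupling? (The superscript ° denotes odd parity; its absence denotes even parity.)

Reading off the term symbols: S 3/2→3/2, L 4→3, J 5/2→9/2, parity odd→even.
Parity must change: odd → even — ok.
ΔS = 0: S: 3/2 → 3/2 — ok.
ΔL = 0, ±1 (not L=0↔0): L: 4 → 3, ΔL = -1 — ok.
ΔJ = 0, ±1 (not J=0↔0): J: 5/2 → 9/2, ΔJ = +2 — fails.
Rule(s) violated: ΔJ.

forbidden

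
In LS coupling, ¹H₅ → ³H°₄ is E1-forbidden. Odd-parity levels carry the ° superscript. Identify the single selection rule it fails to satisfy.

ΔJ = 0, ±1 (not J=0↔0): J: 5 → 4, ΔJ = -1 — ok.
ΔL = 0, ±1 (not L=0↔0): L: 5 → 5, ΔL = +0 — ok.
Parity must change: even → odd — ok.
ΔS = 0: S: 0 → 1 — fails.

the ΔS = 0 rule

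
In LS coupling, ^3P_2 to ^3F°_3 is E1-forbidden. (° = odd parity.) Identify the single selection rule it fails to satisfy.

Reading off the term symbols: S 1→1, L 1→3, J 2→3, parity even→odd.
ΔJ = 0, ±1 (not J=0↔0): J: 2 → 3, ΔJ = +1 — ✓.
ΔS = 0: S: 1 → 1 — ✓.
Parity must change: even → odd — ✓.
ΔL = 0, ±1 (not L=0↔0): L: 1 → 3, ΔL = +2 — ✗.

the ΔL = 0, ±1 rule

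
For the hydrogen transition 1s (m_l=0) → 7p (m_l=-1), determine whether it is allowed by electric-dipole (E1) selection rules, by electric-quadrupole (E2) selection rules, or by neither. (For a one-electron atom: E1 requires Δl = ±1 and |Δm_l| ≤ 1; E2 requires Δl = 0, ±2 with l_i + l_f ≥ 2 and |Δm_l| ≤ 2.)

Δl = 1 − 0 = +1; l_i + l_f = 1.
Δm_l = -1.
E1 (Δl = ±1, |Δm_l| ≤ 1): satisfied.
E2 (Δl = 0,±2, l_i+l_f ≥ 2, |Δm_l| ≤ 2): not satisfied.

E1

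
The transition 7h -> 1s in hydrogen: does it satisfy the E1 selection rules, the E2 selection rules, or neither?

neither

Δl = 0 − 5 = -5; l_i + l_f = 5.
E1 (Δl = ±1): not satisfied.
E2 (Δl = 0,±2, l_i+l_f ≥ 2): not satisfied.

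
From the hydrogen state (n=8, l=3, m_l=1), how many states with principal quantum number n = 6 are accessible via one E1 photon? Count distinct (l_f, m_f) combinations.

E1 requires Δl = ±1, so l_f ∈ {2, 4}; with 0 ≤ l_f ≤ n_f−1 = 5, the allowed l_f values are {2, 4}.
For l_f = 2: m_f ∈ {m_i−1, m_i, m_i+1} ∩ [−2, 2] = {0, 1, 2} → 3 states.
For l_f = 4: m_f ∈ {m_i−1, m_i, m_i+1} ∩ [−4, 4] = {0, 1, 2} → 3 states.
Total: 6.

6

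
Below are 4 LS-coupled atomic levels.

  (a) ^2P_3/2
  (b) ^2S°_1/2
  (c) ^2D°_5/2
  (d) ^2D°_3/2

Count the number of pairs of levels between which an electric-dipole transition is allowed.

(a)–(b): allowed.
(a)–(c): allowed.
(a)–(d): allowed.
(b)–(c): forbidden (parity, ΔL, ΔJ).
(b)–(d): forbidden (parity, ΔL).
(c)–(d): forbidden (parity).
Allowed pairs: 3 of 6.

3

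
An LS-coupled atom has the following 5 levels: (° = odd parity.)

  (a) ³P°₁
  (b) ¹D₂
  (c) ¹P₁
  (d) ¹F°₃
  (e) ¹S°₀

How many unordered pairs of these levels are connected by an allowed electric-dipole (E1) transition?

2

(a)–(b): forbidden (ΔS).
(a)–(c): forbidden (ΔS).
(a)–(d): forbidden (parity, ΔS, ΔL, ΔJ).
(a)–(e): forbidden (parity, ΔS).
(b)–(c): forbidden (parity).
(b)–(d): allowed.
(b)–(e): forbidden (ΔL, ΔJ).
(c)–(d): forbidden (ΔL, ΔJ).
(c)–(e): allowed.
(d)–(e): forbidden (parity, ΔL, ΔJ).
Allowed pairs: 2 of 10.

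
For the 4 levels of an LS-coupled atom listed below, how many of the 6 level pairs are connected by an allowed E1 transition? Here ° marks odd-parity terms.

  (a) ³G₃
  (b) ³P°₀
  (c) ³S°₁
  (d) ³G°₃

1

(a)–(b): forbidden (ΔL, ΔJ).
(a)–(c): forbidden (ΔL, ΔJ).
(a)–(d): allowed.
(b)–(c): forbidden (parity).
(b)–(d): forbidden (parity, ΔL, ΔJ).
(c)–(d): forbidden (parity, ΔL, ΔJ).
Allowed pairs: 1 of 6.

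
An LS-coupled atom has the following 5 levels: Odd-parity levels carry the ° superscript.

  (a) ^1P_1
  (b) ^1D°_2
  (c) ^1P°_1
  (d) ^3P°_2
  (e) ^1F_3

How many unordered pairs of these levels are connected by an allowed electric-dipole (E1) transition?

(a)–(b): allowed.
(a)–(c): allowed.
(a)–(d): forbidden (ΔS).
(a)–(e): forbidden (parity, ΔL, ΔJ).
(b)–(c): forbidden (parity).
(b)–(d): forbidden (parity, ΔS).
(b)–(e): allowed.
(c)–(d): forbidden (parity, ΔS).
(c)–(e): forbidden (ΔL, ΔJ).
(d)–(e): forbidden (ΔS, ΔL).
Allowed pairs: 3 of 10.

3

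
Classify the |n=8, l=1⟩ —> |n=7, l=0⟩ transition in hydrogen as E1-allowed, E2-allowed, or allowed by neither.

Δl = 0 − 1 = -1; l_i + l_f = 1.
E1 (Δl = ±1): satisfied.
E2 (Δl = 0,±2, l_i+l_f ≥ 2): not satisfied.

E1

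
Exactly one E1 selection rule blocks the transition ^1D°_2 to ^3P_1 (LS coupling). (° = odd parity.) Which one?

the ΔS = 0 rule

Parity must change: odd → even — passes.
ΔS = 0: S: 0 → 1 — fails.
ΔL = 0, ±1 (not L=0↔0): L: 2 → 1, ΔL = -1 — passes.
ΔJ = 0, ±1 (not J=0↔0): J: 2 → 1, ΔJ = -1 — passes.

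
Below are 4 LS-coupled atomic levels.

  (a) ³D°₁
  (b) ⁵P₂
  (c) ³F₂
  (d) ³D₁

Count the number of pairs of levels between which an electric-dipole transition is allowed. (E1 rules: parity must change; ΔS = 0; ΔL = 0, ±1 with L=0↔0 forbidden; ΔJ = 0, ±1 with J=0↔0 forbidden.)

(a)–(b): forbidden (ΔS).
(a)–(c): allowed.
(a)–(d): allowed.
(b)–(c): forbidden (parity, ΔS, ΔL).
(b)–(d): forbidden (parity, ΔS).
(c)–(d): forbidden (parity).
Allowed pairs: 2 of 6.

2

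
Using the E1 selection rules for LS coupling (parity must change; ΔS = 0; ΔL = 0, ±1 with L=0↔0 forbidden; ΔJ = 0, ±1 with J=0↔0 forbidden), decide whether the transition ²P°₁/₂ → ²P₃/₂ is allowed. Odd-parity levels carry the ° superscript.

allowed

Parity must change: odd → even — satisfied.
ΔL = 0, ±1 (not L=0↔0): L: 1 → 1, ΔL = +0 — satisfied.
ΔJ = 0, ±1 (not J=0↔0): J: 1/2 → 3/2, ΔJ = +1 — satisfied.
ΔS = 0: S: 1/2 → 1/2 — satisfied.
All four E1 rules are satisfied.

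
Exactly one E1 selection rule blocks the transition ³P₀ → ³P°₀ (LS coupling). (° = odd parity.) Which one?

the J=0 ↔ J=0 exclusion

Parity must change: even → odd — satisfied.
ΔS = 0: S: 1 → 1 — satisfied.
ΔL = 0, ±1 (not L=0↔0): L: 1 → 1, ΔL = +0 — satisfied.
ΔJ = 0, ±1 (not J=0↔0): J: 0 → 0, ΔJ = +0 — violated.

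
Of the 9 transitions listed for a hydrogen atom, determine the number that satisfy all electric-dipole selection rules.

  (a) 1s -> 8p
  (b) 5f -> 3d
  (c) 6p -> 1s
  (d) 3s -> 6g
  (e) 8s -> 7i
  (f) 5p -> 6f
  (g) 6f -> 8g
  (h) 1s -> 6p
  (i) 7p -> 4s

6

(a) allowed
(b) allowed
(c) allowed
(d) forbidden — Δl = +4 (E1 requires Δl = ±1)
(e) forbidden — Δl = +6 (E1 requires Δl = ±1)
(f) forbidden — Δl = +2 (E1 requires Δl = ±1)
(g) allowed
(h) allowed
(i) allowed
Total allowed: 6 of 9.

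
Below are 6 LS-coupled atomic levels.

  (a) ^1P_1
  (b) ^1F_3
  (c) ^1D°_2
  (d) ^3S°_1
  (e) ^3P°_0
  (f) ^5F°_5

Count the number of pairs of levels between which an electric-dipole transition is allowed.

(a)–(b): forbidden (parity, ΔL, ΔJ).
(a)–(c): allowed.
(a)–(d): forbidden (ΔS).
(a)–(e): forbidden (ΔS).
(a)–(f): forbidden (ΔS, ΔL, ΔJ).
(b)–(c): allowed.
(b)–(d): forbidden (ΔS, ΔL, ΔJ).
(b)–(e): forbidden (ΔS, ΔL, ΔJ).
(b)–(f): forbidden (ΔS, ΔJ).
(c)–(d): forbidden (parity, ΔS, ΔL).
(c)–(e): forbidden (parity, ΔS, ΔJ).
(c)–(f): forbidden (parity, ΔS, ΔJ).
(d)–(e): forbidden (parity).
(d)–(f): forbidden (parity, ΔS, ΔL, ΔJ).
(e)–(f): forbidden (parity, ΔS, ΔL, ΔJ).
Allowed pairs: 2 of 15.

2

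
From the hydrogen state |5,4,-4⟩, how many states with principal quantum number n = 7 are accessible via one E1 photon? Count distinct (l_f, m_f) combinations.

4

E1 requires Δl = ±1, so l_f ∈ {3, 5}; with 0 ≤ l_f ≤ n_f−1 = 6, the allowed l_f values are {3, 5}.
For l_f = 3: m_f ∈ {m_i−1, m_i, m_i+1} ∩ [−3, 3] = {-3} → 1 state.
For l_f = 5: m_f ∈ {m_i−1, m_i, m_i+1} ∩ [−5, 5] = {-5, -4, -3} → 3 states.
Total: 4.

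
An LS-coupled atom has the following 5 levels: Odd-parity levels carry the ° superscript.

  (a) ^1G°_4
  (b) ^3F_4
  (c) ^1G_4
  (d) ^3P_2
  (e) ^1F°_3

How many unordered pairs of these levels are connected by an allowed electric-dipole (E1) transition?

(a)–(b): forbidden (ΔS).
(a)–(c): allowed.
(a)–(d): forbidden (ΔS, ΔL, ΔJ).
(a)–(e): forbidden (parity).
(b)–(c): forbidden (parity, ΔS).
(b)–(d): forbidden (parity, ΔL, ΔJ).
(b)–(e): forbidden (ΔS).
(c)–(d): forbidden (parity, ΔS, ΔL, ΔJ).
(c)–(e): allowed.
(d)–(e): forbidden (ΔS, ΔL).
Allowed pairs: 2 of 10.

2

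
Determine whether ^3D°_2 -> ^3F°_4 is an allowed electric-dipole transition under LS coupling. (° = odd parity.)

forbidden

Initial level: S=1, L=2, J=2, parity odd. Final level: S=1, L=3, J=4, parity odd.
Parity must change: odd → odd — fails.
ΔS = 0: S: 1 → 1 — ok.
ΔL = 0, ±1 (not L=0↔0): L: 2 → 3, ΔL = +1 — ok.
ΔJ = 0, ±1 (not J=0↔0): J: 2 → 4, ΔJ = +2 — fails.
Rule(s) violated: parity, ΔJ.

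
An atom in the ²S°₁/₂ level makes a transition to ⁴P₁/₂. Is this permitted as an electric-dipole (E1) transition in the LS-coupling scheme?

Reading off the term symbols: S 1/2→3/2, L 0→1, J 1/2→1/2, parity odd→even.
ΔL = 0, ±1 (not L=0↔0): L: 0 → 1, ΔL = +1 — ok.
ΔJ = 0, ±1 (not J=0↔0): J: 1/2 → 1/2, ΔJ = +0 — ok.
ΔS = 0: S: 1/2 → 3/2 — fails.
Parity must change: odd → even — ok.
Rule(s) violated: ΔS.

forbidden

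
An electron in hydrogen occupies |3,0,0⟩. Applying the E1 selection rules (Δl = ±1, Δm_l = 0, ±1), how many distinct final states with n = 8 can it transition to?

3

E1 requires Δl = ±1, so l_f ∈ {-1, 1}; with 0 ≤ l_f ≤ n_f−1 = 7, the allowed l_f values are {1}.
For l_f = 1: m_f ∈ {m_i−1, m_i, m_i+1} ∩ [−1, 1] = {-1, 0, 1} → 3 states.
Total: 3.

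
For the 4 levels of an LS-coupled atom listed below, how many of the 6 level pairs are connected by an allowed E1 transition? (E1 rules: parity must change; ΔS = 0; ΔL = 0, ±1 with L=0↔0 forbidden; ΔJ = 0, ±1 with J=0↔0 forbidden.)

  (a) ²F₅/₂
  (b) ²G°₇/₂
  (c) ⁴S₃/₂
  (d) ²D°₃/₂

(a)–(b): allowed.
(a)–(c): forbidden (parity, ΔS, ΔL).
(a)–(d): allowed.
(b)–(c): forbidden (ΔS, ΔL, ΔJ).
(b)–(d): forbidden (parity, ΔL, ΔJ).
(c)–(d): forbidden (ΔS, ΔL).
Allowed pairs: 2 of 6.

2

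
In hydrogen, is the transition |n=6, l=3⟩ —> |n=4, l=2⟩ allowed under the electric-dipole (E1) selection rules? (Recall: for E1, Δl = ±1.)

allowed

Initial l = 3, final l = 2, so Δl = -1. E1 requires Δl = ±1: satisfied.
All E1 selection rules are satisfied.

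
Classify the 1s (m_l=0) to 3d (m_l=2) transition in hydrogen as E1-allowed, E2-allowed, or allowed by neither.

E2

Δl = 2 − 0 = +2; l_i + l_f = 2.
Δm_l = +2.
E1 (Δl = ±1, |Δm_l| ≤ 1): not satisfied.
E2 (Δl = 0,±2, l_i+l_f ≥ 2, |Δm_l| ≤ 2): satisfied.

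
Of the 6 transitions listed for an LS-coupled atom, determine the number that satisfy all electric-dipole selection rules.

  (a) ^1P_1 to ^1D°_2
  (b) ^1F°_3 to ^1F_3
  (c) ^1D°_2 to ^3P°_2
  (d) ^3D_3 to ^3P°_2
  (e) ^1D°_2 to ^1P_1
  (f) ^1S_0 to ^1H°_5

(a) allowed
(b) allowed
(c) forbidden (parity, ΔS fail)
(d) allowed
(e) allowed
(f) forbidden (ΔL, ΔJ fail)
Total allowed: 4 of 6.

4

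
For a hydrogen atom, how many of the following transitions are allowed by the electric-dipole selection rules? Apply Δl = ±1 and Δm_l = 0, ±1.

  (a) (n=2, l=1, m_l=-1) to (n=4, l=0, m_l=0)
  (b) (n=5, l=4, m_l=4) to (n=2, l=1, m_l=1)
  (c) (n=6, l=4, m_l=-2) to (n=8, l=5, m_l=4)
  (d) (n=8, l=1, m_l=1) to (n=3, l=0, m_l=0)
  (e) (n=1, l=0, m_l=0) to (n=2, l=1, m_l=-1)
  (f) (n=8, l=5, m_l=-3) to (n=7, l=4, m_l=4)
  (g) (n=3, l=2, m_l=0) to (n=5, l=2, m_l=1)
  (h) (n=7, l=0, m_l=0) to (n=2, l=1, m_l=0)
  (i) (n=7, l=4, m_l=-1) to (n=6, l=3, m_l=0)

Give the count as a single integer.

5

(a) allowed
(b) forbidden — Δl = -3 (E1 requires Δl = ±1); Δm_l = -3 (E1 requires Δm_l = 0, ±1)
(c) forbidden — Δm_l = +6 (E1 requires Δm_l = 0, ±1)
(d) allowed
(e) allowed
(f) forbidden — Δm_l = +7 (E1 requires Δm_l = 0, ±1)
(g) forbidden — Δl = +0 (E1 requires Δl = ±1)
(h) allowed
(i) allowed
Total allowed: 5 of 9.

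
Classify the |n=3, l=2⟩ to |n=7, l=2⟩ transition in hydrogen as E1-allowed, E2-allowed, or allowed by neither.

E2

Δl = 2 − 2 = +0; l_i + l_f = 4.
E1 (Δl = ±1): not satisfied.
E2 (Δl = 0,±2, l_i+l_f ≥ 2): satisfied.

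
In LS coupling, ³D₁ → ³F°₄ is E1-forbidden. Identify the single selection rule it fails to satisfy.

the ΔJ = 0, ±1 rule

Reading off the term symbols: S 1→1, L 2→3, J 1→4, parity even→odd.
Parity must change: even → odd — satisfied.
ΔS = 0: S: 1 → 1 — satisfied.
ΔL = 0, ±1 (not L=0↔0): L: 2 → 3, ΔL = +1 — satisfied.
ΔJ = 0, ±1 (not J=0↔0): J: 1 → 4, ΔJ = +3 — violated.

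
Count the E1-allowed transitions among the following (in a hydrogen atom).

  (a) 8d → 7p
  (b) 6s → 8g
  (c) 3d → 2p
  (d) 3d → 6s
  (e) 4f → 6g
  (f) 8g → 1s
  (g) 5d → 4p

(a) allowed
(b) forbidden — Δl = +4 (E1 requires Δl = ±1)
(c) allowed
(d) forbidden — Δl = -2 (E1 requires Δl = ±1)
(e) allowed
(f) forbidden — Δl = -4 (E1 requires Δl = ±1)
(g) allowed
Total allowed: 4 of 7.

4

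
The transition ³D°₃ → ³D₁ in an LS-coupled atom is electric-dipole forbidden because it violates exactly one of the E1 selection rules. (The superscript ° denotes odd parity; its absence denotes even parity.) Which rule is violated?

the ΔJ = 0, ±1 rule

Parity must change: odd → even — ✓.
ΔS = 0: S: 1 → 1 — ✓.
ΔL = 0, ±1 (not L=0↔0): L: 2 → 2, ΔL = +0 — ✓.
ΔJ = 0, ±1 (not J=0↔0): J: 3 → 1, ΔJ = -2 — ✗.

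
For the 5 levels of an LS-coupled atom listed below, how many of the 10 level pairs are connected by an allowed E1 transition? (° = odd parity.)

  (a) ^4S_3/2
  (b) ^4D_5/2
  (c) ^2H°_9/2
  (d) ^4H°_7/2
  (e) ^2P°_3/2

0

(a)–(b): forbidden (parity, ΔL).
(a)–(c): forbidden (ΔS, ΔL, ΔJ).
(a)–(d): forbidden (ΔL, ΔJ).
(a)–(e): forbidden (ΔS).
(b)–(c): forbidden (ΔS, ΔL, ΔJ).
(b)–(d): forbidden (ΔL).
(b)–(e): forbidden (ΔS).
(c)–(d): forbidden (parity, ΔS).
(c)–(e): forbidden (parity, ΔL, ΔJ).
(d)–(e): forbidden (parity, ΔS, ΔL, ΔJ).
Allowed pairs: 0 of 10.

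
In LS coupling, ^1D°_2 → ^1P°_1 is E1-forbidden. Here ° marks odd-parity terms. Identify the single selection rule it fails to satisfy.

parity

Reading off the term symbols: S 0→0, L 2→1, J 2→1, parity odd→odd.
Parity must change: odd → odd — violated.
ΔS = 0: S: 0 → 0 — satisfied.
ΔL = 0, ±1 (not L=0↔0): L: 2 → 1, ΔL = -1 — satisfied.
ΔJ = 0, ±1 (not J=0↔0): J: 2 → 1, ΔJ = -1 — satisfied.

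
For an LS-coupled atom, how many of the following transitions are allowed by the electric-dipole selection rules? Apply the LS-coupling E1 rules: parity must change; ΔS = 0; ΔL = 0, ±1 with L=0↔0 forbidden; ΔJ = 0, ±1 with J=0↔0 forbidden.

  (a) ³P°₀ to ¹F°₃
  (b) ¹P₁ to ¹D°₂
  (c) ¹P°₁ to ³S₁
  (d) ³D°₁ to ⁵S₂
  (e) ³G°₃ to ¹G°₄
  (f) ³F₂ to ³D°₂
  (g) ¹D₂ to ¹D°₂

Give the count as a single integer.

3

(a) forbidden (parity, ΔS, ΔL, ΔJ fail)
(b) allowed
(c) forbidden (ΔS fails)
(d) forbidden (ΔS, ΔL fail)
(e) forbidden (parity, ΔS fail)
(f) allowed
(g) allowed
Total allowed: 3 of 7.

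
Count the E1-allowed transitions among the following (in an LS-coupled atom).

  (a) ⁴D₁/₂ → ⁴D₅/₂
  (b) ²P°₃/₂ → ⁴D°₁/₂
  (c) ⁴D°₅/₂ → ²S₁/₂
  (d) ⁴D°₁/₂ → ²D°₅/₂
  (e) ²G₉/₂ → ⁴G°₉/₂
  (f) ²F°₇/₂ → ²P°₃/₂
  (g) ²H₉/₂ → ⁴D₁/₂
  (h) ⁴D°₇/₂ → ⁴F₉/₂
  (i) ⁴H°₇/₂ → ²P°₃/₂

(a) forbidden (parity, ΔJ fail)
(b) forbidden (parity, ΔS fail)
(c) forbidden (ΔS, ΔL, ΔJ fail)
(d) forbidden (parity, ΔS, ΔJ fail)
(e) forbidden (ΔS fails)
(f) forbidden (parity, ΔL, ΔJ fail)
(g) forbidden (parity, ΔS, ΔL, ΔJ fail)
(h) allowed
(i) forbidden (parity, ΔS, ΔL, ΔJ fail)
Total allowed: 1 of 9.

1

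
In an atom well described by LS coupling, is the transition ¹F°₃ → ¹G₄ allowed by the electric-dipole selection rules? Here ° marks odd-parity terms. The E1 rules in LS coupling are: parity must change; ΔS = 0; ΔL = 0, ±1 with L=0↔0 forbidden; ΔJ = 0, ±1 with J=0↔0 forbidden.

Initial level: S=0, L=3, J=3, parity odd. Final level: S=0, L=4, J=4, parity even.
Parity must change: odd → even — ok.
ΔS = 0: S: 0 → 0 — ok.
ΔL = 0, ±1 (not L=0↔0): L: 3 → 4, ΔL = +1 — ok.
ΔJ = 0, ±1 (not J=0↔0): J: 3 → 4, ΔJ = +1 — ok.
All four E1 rules are satisfied.

allowed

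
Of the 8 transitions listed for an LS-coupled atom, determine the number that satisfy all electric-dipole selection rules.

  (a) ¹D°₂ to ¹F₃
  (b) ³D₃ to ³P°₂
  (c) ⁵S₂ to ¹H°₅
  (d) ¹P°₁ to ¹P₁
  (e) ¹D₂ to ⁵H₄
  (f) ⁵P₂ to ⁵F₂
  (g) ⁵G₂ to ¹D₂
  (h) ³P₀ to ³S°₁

4

(a) allowed
(b) allowed
(c) forbidden (ΔS, ΔL, ΔJ fail)
(d) allowed
(e) forbidden (parity, ΔS, ΔL, ΔJ fail)
(f) forbidden (parity, ΔL fail)
(g) forbidden (parity, ΔS, ΔL fail)
(h) allowed
Total allowed: 4 of 8.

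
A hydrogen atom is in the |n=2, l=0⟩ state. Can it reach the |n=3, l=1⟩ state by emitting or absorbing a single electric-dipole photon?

Initial l = 0, final l = 1, so Δl = +1. E1 requires Δl = ±1: satisfied.
All E1 selection rules are satisfied.

allowed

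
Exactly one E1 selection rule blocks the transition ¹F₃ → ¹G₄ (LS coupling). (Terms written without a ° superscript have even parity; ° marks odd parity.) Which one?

parity

Initial level: S=0, L=3, J=3, parity even. Final level: S=0, L=4, J=4, parity even.
Parity must change: even → even — fails.
ΔS = 0: S: 0 → 0 — ok.
ΔL = 0, ±1 (not L=0↔0): L: 3 → 4, ΔL = +1 — ok.
ΔJ = 0, ±1 (not J=0↔0): J: 3 → 4, ΔJ = +1 — ok.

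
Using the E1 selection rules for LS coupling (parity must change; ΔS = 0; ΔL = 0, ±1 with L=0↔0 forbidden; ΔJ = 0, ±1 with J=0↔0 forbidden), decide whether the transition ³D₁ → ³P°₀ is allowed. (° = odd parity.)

allowed

Parity must change: even → odd — passes.
ΔS = 0: S: 1 → 1 — passes.
ΔL = 0, ±1 (not L=0↔0): L: 2 → 1, ΔL = -1 — passes.
ΔJ = 0, ±1 (not J=0↔0): J: 1 → 0, ΔJ = -1 — passes.
All four E1 rules are satisfied.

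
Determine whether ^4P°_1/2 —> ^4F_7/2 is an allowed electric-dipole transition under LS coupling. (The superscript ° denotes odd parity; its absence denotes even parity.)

forbidden

Initial level: S=3/2, L=1, J=1/2, parity odd. Final level: S=3/2, L=3, J=7/2, parity even.
Parity must change: odd → even — ok.
ΔS = 0: S: 3/2 → 3/2 — ok.
ΔL = 0, ±1 (not L=0↔0): L: 1 → 3, ΔL = +2 — fails.
ΔJ = 0, ±1 (not J=0↔0): J: 1/2 → 7/2, ΔJ = +3 — fails.
Rule(s) violated: ΔL, ΔJ.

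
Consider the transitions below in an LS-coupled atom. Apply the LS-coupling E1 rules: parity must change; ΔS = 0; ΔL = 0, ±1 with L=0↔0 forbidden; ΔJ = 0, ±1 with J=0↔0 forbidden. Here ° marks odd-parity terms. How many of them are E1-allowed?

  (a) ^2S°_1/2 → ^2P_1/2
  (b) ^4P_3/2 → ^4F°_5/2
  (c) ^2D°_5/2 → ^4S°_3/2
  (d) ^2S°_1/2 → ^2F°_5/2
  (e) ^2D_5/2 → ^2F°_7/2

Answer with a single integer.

(a) allowed
(b) forbidden (ΔL fails)
(c) forbidden (parity, ΔS, ΔL fail)
(d) forbidden (parity, ΔL, ΔJ fail)
(e) allowed
Total allowed: 2 of 5.

2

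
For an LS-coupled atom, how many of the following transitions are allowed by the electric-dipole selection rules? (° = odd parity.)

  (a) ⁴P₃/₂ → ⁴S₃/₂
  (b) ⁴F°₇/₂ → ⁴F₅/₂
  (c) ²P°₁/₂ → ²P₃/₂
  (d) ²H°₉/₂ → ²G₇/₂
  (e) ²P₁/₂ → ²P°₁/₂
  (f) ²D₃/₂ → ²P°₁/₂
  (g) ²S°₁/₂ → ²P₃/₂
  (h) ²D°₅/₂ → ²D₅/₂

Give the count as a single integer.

7

(a) forbidden (parity fails)
(b) allowed
(c) allowed
(d) allowed
(e) allowed
(f) allowed
(g) allowed
(h) allowed
Total allowed: 7 of 8.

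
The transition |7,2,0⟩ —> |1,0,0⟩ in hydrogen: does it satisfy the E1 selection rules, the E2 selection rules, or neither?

E2

Δl = 0 − 2 = -2; l_i + l_f = 2.
Δm_l = +0.
E1 (Δl = ±1, |Δm_l| ≤ 1): not satisfied.
E2 (Δl = 0,±2, l_i+l_f ≥ 2, |Δm_l| ≤ 2): satisfied.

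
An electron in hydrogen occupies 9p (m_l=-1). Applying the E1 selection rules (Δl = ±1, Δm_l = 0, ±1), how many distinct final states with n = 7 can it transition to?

E1 requires Δl = ±1, so l_f ∈ {0, 2}; with 0 ≤ l_f ≤ n_f−1 = 6, the allowed l_f values are {0, 2}.
For l_f = 0: m_f ∈ {m_i−1, m_i, m_i+1} ∩ [−0, 0] = {0} → 1 state.
For l_f = 2: m_f ∈ {m_i−1, m_i, m_i+1} ∩ [−2, 2] = {-2, -1, 0} → 3 states.
Total: 4.

4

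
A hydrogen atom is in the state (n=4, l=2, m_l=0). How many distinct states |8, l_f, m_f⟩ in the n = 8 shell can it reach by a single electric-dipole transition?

6

E1 requires Δl = ±1, so l_f ∈ {1, 3}; with 0 ≤ l_f ≤ n_f−1 = 7, the allowed l_f values are {1, 3}.
For l_f = 1: m_f ∈ {m_i−1, m_i, m_i+1} ∩ [−1, 1] = {-1, 0, 1} → 3 states.
For l_f = 3: m_f ∈ {m_i−1, m_i, m_i+1} ∩ [−3, 3] = {-1, 0, 1} → 3 states.
Total: 6.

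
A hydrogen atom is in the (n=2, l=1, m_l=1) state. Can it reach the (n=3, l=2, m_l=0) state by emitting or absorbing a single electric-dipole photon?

Initial l = 1, final l = 2, so Δl = +1. E1 requires Δl = ±1: ✓.
m_l: 1 → 0 (Δm_l = -1). |Δm_l| ≤ 1 ✓.
All E1 selection rules are satisfied.

allowed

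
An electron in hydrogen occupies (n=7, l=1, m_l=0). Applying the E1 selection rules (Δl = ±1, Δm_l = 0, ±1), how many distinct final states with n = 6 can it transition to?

4

E1 requires Δl = ±1, so l_f ∈ {0, 2}; with 0 ≤ l_f ≤ n_f−1 = 5, the allowed l_f values are {0, 2}.
For l_f = 0: m_f ∈ {m_i−1, m_i, m_i+1} ∩ [−0, 0] = {0} → 1 state.
For l_f = 2: m_f ∈ {m_i−1, m_i, m_i+1} ∩ [−2, 2] = {-1, 0, 1} → 3 states.
Total: 4.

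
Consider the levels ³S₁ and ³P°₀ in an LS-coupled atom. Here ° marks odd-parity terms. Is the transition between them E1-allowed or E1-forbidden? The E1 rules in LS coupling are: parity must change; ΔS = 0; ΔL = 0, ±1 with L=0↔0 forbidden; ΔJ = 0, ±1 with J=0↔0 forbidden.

allowed

ΔL = 0, ±1 (not L=0↔0): L: 0 → 1, ΔL = +1 — ok.
Parity must change: even → odd — ok.
ΔJ = 0, ±1 (not J=0↔0): J: 1 → 0, ΔJ = -1 — ok.
ΔS = 0: S: 1 → 1 — ok.
All four E1 rules are satisfied.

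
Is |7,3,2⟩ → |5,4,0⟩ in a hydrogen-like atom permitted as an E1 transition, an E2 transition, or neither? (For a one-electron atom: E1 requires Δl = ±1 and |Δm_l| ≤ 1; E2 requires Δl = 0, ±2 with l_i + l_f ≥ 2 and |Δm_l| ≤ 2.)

neither

Δl = 4 − 3 = +1; l_i + l_f = 7.
Δm_l = -2.
E1 (Δl = ±1, |Δm_l| ≤ 1): not satisfied.
E2 (Δl = 0,±2, l_i+l_f ≥ 2, |Δm_l| ≤ 2): not satisfied.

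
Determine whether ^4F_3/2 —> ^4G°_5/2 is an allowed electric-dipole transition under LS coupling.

Parity must change: even → odd — satisfied.
ΔS = 0: S: 3/2 → 3/2 — satisfied.
ΔL = 0, ±1 (not L=0↔0): L: 3 → 4, ΔL = +1 — satisfied.
ΔJ = 0, ±1 (not J=0↔0): J: 3/2 → 5/2, ΔJ = +1 — satisfied.
All four E1 rules are satisfied.

allowed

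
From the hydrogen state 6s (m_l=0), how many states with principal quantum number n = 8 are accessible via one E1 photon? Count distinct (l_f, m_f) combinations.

E1 requires Δl = ±1, so l_f ∈ {-1, 1}; with 0 ≤ l_f ≤ n_f−1 = 7, the allowed l_f values are {1}.
For l_f = 1: m_f ∈ {m_i−1, m_i, m_i+1} ∩ [−1, 1] = {-1, 0, 1} → 3 states.
Total: 3.

3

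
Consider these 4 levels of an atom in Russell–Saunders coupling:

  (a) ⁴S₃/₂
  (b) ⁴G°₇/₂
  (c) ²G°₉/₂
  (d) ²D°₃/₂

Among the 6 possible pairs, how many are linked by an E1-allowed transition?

0

(a)–(b): forbidden (ΔL, ΔJ).
(a)–(c): forbidden (ΔS, ΔL, ΔJ).
(a)–(d): forbidden (ΔS, ΔL).
(b)–(c): forbidden (parity, ΔS).
(b)–(d): forbidden (parity, ΔS, ΔL, ΔJ).
(c)–(d): forbidden (parity, ΔL, ΔJ).
Allowed pairs: 0 of 6.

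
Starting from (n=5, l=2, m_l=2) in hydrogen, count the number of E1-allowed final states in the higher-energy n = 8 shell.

4

E1 requires Δl = ±1, so l_f ∈ {1, 3}; with 0 ≤ l_f ≤ n_f−1 = 7, the allowed l_f values are {1, 3}.
For l_f = 1: m_f ∈ {m_i−1, m_i, m_i+1} ∩ [−1, 1] = {1} → 1 state.
For l_f = 3: m_f ∈ {m_i−1, m_i, m_i+1} ∩ [−3, 3] = {1, 2, 3} → 3 states.
Total: 4.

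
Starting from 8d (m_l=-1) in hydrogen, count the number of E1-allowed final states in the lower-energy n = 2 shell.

2

E1 requires Δl = ±1, so l_f ∈ {1, 3}; with 0 ≤ l_f ≤ n_f−1 = 1, the allowed l_f values are {1}.
For l_f = 1: m_f ∈ {m_i−1, m_i, m_i+1} ∩ [−1, 1] = {-1, 0} → 2 states.
Total: 2.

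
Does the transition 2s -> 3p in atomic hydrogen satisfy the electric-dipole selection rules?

Δl = 1 − 0 = +1; the E1 rule Δl = ±1 is ok.
All E1 selection rules are satisfied.

allowed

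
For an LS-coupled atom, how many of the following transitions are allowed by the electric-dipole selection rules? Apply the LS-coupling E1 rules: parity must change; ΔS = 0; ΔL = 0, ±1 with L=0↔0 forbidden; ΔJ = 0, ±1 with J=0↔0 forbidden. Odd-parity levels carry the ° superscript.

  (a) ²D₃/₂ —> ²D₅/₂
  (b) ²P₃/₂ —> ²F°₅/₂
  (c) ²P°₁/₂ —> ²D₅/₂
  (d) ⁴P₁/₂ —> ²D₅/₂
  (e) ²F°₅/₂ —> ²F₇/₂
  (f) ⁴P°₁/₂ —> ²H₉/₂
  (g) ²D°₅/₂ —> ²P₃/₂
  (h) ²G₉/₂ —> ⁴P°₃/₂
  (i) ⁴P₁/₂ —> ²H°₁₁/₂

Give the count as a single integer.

(a) forbidden (parity fails)
(b) forbidden (ΔL fails)
(c) forbidden (ΔJ fails)
(d) forbidden (parity, ΔS, ΔJ fail)
(e) allowed
(f) forbidden (ΔS, ΔL, ΔJ fail)
(g) allowed
(h) forbidden (ΔS, ΔL, ΔJ fail)
(i) forbidden (ΔS, ΔL, ΔJ fail)
Total allowed: 2 of 9.

2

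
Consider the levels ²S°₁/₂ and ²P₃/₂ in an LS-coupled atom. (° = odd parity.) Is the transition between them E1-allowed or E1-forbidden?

allowed

Parity must change: odd → even — passes.
ΔS = 0: S: 1/2 → 1/2 — passes.
ΔL = 0, ±1 (not L=0↔0): L: 0 → 1, ΔL = +1 — passes.
ΔJ = 0, ±1 (not J=0↔0): J: 1/2 → 3/2, ΔJ = +1 — passes.
All four E1 rules are satisfied.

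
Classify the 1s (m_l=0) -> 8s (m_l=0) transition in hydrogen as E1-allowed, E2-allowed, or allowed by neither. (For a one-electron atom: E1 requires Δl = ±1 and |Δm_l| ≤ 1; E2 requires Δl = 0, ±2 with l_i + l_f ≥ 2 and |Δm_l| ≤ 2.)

neither

Δl = 0 − 0 = +0; l_i + l_f = 0.
Δm_l = +0.
E1 (Δl = ±1, |Δm_l| ≤ 1): not satisfied.
E2 (Δl = 0,±2, l_i+l_f ≥ 2, |Δm_l| ≤ 2): not satisfied.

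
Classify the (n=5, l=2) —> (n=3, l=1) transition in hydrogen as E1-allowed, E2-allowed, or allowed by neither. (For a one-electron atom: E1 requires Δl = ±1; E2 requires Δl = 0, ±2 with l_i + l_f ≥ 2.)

E1

Δl = 1 − 2 = -1; l_i + l_f = 3.
E1 (Δl = ±1): satisfied.
E2 (Δl = 0,±2, l_i+l_f ≥ 2): not satisfied.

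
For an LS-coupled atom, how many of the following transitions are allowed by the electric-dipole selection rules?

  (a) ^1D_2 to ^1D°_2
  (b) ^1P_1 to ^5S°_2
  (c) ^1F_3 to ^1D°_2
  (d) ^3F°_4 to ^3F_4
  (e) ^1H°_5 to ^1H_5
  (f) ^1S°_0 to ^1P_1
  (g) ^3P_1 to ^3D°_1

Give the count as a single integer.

(a) allowed
(b) forbidden (ΔS fails)
(c) allowed
(d) allowed
(e) allowed
(f) allowed
(g) allowed
Total allowed: 6 of 7.

6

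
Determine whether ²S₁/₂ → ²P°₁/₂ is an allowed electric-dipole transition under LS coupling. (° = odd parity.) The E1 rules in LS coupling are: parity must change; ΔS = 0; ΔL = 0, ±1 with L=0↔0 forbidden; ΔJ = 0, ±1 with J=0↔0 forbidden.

Initial level: S=1/2, L=0, J=1/2, parity even. Final level: S=1/2, L=1, J=1/2, parity odd.
Parity must change: even → odd — ok.
ΔS = 0: S: 1/2 → 1/2 — ok.
ΔL = 0, ±1 (not L=0↔0): L: 0 → 1, ΔL = +1 — ok.
ΔJ = 0, ±1 (not J=0↔0): J: 1/2 → 1/2, ΔJ = +0 — ok.
All four E1 rules are satisfied.

allowed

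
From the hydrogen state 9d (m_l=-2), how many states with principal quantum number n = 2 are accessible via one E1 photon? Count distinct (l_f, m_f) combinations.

1

E1 requires Δl = ±1, so l_f ∈ {1, 3}; with 0 ≤ l_f ≤ n_f−1 = 1, the allowed l_f values are {1}.
For l_f = 1: m_f ∈ {m_i−1, m_i, m_i+1} ∩ [−1, 1] = {-1} → 1 state.
Total: 1.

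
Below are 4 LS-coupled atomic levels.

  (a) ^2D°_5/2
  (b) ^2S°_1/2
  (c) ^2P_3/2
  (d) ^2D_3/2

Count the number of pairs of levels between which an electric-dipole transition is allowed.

3

(a)–(b): forbidden (parity, ΔL, ΔJ).
(a)–(c): allowed.
(a)–(d): allowed.
(b)–(c): allowed.
(b)–(d): forbidden (ΔL).
(c)–(d): forbidden (parity).
Allowed pairs: 3 of 6.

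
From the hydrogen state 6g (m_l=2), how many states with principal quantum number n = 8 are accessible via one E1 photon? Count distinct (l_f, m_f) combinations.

E1 requires Δl = ±1, so l_f ∈ {3, 5}; with 0 ≤ l_f ≤ n_f−1 = 7, the allowed l_f values are {3, 5}.
For l_f = 3: m_f ∈ {m_i−1, m_i, m_i+1} ∩ [−3, 3] = {1, 2, 3} → 3 states.
For l_f = 5: m_f ∈ {m_i−1, m_i, m_i+1} ∩ [−5, 5] = {1, 2, 3} → 3 states.
Total: 6.

6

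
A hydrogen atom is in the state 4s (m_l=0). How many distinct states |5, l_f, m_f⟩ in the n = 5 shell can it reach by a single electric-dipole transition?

3

E1 requires Δl = ±1, so l_f ∈ {-1, 1}; with 0 ≤ l_f ≤ n_f−1 = 4, the allowed l_f values are {1}.
For l_f = 1: m_f ∈ {m_i−1, m_i, m_i+1} ∩ [−1, 1] = {-1, 0, 1} → 3 states.
Total: 3.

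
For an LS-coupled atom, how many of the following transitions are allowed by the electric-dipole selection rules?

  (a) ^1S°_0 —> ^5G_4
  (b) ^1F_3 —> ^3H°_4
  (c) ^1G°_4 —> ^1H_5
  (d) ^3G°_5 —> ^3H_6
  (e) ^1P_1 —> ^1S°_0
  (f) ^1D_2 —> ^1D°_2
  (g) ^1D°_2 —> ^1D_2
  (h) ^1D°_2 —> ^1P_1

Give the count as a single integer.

(a) forbidden (ΔS, ΔL, ΔJ fail)
(b) forbidden (ΔS, ΔL fail)
(c) allowed
(d) allowed
(e) allowed
(f) allowed
(g) allowed
(h) allowed
Total allowed: 6 of 8.

6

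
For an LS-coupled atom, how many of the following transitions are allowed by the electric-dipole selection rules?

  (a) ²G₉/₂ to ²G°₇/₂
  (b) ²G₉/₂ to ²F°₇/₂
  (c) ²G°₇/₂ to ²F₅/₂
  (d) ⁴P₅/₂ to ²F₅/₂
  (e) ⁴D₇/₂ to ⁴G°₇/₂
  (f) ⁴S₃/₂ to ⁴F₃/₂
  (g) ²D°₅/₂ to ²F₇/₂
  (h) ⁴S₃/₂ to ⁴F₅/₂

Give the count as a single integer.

(a) allowed
(b) allowed
(c) allowed
(d) forbidden (parity, ΔS, ΔL fail)
(e) forbidden (ΔL fails)
(f) forbidden (parity, ΔL fail)
(g) allowed
(h) forbidden (parity, ΔL fail)
Total allowed: 4 of 8.

4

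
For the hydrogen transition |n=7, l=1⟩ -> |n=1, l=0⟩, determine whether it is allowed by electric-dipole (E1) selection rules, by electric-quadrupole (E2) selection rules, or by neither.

Δl = 0 − 1 = -1; l_i + l_f = 1.
E1 (Δl = ±1): satisfied.
E2 (Δl = 0,±2, l_i+l_f ≥ 2): not satisfied.

E1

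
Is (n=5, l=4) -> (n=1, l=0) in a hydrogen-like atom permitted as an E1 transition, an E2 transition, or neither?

neither

Δl = 0 − 4 = -4; l_i + l_f = 4.
E1 (Δl = ±1): not satisfied.
E2 (Δl = 0,±2, l_i+l_f ≥ 2): not satisfied.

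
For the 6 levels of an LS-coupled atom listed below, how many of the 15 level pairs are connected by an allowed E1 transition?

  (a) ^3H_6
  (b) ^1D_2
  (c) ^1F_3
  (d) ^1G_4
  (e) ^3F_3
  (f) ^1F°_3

(a)–(b): forbidden (parity, ΔS, ΔL, ΔJ).
(a)–(c): forbidden (parity, ΔS, ΔL, ΔJ).
(a)–(d): forbidden (parity, ΔS, ΔJ).
(a)–(e): forbidden (parity, ΔL, ΔJ).
(a)–(f): forbidden (ΔS, ΔL, ΔJ).
(b)–(c): forbidden (parity).
(b)–(d): forbidden (parity, ΔL, ΔJ).
(b)–(e): forbidden (parity, ΔS).
(b)–(f): allowed.
(c)–(d): forbidden (parity).
(c)–(e): forbidden (parity, ΔS).
(c)–(f): allowed.
(d)–(e): forbidden (parity, ΔS).
(d)–(f): allowed.
(e)–(f): forbidden (ΔS).
Allowed pairs: 3 of 15.

3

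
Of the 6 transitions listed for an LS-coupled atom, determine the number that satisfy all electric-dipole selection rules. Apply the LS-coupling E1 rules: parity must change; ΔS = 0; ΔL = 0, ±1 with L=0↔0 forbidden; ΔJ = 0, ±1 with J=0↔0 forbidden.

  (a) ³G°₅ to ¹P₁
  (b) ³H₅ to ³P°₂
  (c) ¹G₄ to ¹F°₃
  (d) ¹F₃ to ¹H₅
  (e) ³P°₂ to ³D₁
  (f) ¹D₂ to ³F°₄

2

(a) forbidden (ΔS, ΔL, ΔJ fail)
(b) forbidden (ΔL, ΔJ fail)
(c) allowed
(d) forbidden (parity, ΔL, ΔJ fail)
(e) allowed
(f) forbidden (ΔS, ΔJ fail)
Total allowed: 2 of 6.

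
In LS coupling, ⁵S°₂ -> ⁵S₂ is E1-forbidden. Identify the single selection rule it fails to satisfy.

Initial level: S=2, L=0, J=2, parity odd. Final level: S=2, L=0, J=2, parity even.
Parity must change: odd → even — ✓.
ΔS = 0: S: 2 → 2 — ✓.
ΔL = 0, ±1 (not L=0↔0): L: 0 → 0, ΔL = +0 — ✗.
ΔJ = 0, ±1 (not J=0↔0): J: 2 → 2, ΔJ = +0 — ✓.

the L=0 ↔ L=0 exclusion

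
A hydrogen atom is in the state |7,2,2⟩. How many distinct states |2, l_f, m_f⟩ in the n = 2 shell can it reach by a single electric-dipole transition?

1

E1 requires Δl = ±1, so l_f ∈ {1, 3}; with 0 ≤ l_f ≤ n_f−1 = 1, the allowed l_f values are {1}.
For l_f = 1: m_f ∈ {m_i−1, m_i, m_i+1} ∩ [−1, 1] = {1} → 1 state.
Total: 1.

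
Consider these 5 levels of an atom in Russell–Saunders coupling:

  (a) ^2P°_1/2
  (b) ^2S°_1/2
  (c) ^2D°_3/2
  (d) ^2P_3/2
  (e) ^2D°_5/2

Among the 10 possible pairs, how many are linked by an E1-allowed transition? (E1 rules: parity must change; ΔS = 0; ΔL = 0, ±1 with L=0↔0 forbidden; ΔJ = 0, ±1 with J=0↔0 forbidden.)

4

(a)–(b): forbidden (parity).
(a)–(c): forbidden (parity).
(a)–(d): allowed.
(a)–(e): forbidden (parity, ΔJ).
(b)–(c): forbidden (parity, ΔL).
(b)–(d): allowed.
(b)–(e): forbidden (parity, ΔL, ΔJ).
(c)–(d): allowed.
(c)–(e): forbidden (parity).
(d)–(e): allowed.
Allowed pairs: 4 of 10.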